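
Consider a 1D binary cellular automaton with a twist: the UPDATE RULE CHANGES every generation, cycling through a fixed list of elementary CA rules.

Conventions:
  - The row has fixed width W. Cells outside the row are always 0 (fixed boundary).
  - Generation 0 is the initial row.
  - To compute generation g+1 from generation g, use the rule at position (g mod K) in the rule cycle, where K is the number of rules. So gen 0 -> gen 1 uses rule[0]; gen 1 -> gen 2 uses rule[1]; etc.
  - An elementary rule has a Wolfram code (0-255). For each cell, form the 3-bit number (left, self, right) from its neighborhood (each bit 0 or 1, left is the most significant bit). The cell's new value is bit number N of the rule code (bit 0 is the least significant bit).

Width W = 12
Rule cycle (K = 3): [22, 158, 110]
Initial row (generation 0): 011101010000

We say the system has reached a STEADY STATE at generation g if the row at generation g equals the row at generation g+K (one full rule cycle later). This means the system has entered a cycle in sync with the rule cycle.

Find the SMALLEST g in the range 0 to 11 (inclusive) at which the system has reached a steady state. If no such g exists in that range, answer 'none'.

Gen 0: 011101010000
Gen 1 (rule 22): 100001011000
Gen 2 (rule 158): 110011010100
Gen 3 (rule 110): 110111111100
Gen 4 (rule 22): 000000000010
Gen 5 (rule 158): 000000000111
Gen 6 (rule 110): 000000001101
Gen 7 (rule 22): 000000010001
Gen 8 (rule 158): 000000111011
Gen 9 (rule 110): 000001101111
Gen 10 (rule 22): 000010000000
Gen 11 (rule 158): 000111000000
Gen 12 (rule 110): 001101000000
Gen 13 (rule 22): 010001100000
Gen 14 (rule 158): 111011010000

Answer: none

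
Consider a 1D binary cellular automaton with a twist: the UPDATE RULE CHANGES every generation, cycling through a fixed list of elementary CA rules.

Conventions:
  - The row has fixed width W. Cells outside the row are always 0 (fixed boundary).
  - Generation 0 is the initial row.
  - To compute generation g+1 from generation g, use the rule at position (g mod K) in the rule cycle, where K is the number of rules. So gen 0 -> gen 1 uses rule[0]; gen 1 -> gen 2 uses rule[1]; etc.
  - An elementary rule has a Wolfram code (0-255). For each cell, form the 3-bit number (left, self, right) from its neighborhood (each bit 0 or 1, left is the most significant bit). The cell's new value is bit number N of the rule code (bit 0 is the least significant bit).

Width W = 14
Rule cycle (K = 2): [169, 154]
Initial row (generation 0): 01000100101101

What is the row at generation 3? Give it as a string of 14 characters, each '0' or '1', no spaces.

Answer: 10010010100100

Derivation:
Gen 0: 01000100101101
Gen 1 (rule 169): 00010000011010
Gen 2 (rule 154): 00101000110001
Gen 3 (rule 169): 10010010100100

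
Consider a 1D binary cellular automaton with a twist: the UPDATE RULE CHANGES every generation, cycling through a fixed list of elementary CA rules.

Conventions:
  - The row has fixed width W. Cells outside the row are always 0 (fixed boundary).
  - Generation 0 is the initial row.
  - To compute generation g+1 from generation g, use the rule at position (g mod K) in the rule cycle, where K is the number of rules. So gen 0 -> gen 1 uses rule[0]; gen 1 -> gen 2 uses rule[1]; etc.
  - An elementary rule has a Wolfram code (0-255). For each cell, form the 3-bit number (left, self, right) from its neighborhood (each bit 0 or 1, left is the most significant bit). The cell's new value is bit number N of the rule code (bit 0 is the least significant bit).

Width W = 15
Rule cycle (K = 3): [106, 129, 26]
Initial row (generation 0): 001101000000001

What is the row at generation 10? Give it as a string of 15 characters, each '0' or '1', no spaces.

Gen 0: 001101000000001
Gen 1 (rule 106): 011110000000010
Gen 2 (rule 129): 001100111111000
Gen 3 (rule 26): 011011100000100
Gen 4 (rule 106): 111110100001000
Gen 5 (rule 129): 011100001100011
Gen 6 (rule 26): 110010011010110
Gen 7 (rule 106): 110100111101110
Gen 8 (rule 129): 000000011000100
Gen 9 (rule 26): 000000110101010
Gen 10 (rule 106): 000001111010100

Answer: 000001111010100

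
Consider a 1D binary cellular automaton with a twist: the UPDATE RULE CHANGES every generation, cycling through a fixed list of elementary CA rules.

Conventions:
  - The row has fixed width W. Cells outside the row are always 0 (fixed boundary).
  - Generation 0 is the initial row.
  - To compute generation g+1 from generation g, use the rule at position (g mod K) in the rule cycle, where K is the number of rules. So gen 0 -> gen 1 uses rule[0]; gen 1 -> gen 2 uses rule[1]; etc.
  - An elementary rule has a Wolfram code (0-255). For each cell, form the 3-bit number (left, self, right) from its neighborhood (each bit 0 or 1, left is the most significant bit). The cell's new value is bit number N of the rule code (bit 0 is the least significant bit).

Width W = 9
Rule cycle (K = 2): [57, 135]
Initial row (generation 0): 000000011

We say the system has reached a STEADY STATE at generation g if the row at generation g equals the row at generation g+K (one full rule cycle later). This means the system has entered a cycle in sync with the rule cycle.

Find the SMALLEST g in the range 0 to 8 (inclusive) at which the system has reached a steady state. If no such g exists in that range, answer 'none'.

Answer: none

Derivation:
Gen 0: 000000011
Gen 1 (rule 57): 111111010
Gen 2 (rule 135): 011110010
Gen 3 (rule 57): 010001001
Gen 4 (rule 135): 110111011
Gen 5 (rule 57): 101100110
Gen 6 (rule 135): 100001000
Gen 7 (rule 57): 011100111
Gen 8 (rule 135): 101001010
Gen 9 (rule 57): 010100101
Gen 10 (rule 135): 110101101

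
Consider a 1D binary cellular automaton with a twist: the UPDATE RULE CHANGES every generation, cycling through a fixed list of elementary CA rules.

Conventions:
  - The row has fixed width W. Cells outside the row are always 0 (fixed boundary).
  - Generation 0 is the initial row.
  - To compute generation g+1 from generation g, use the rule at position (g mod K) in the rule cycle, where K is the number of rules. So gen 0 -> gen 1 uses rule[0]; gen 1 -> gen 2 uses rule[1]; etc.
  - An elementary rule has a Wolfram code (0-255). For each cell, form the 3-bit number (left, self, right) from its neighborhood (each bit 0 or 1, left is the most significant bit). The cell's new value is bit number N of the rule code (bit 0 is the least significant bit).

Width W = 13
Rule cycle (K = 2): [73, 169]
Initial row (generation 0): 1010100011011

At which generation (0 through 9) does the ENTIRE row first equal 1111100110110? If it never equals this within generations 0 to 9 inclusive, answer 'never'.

Gen 0: 1010100011011
Gen 1 (rule 73): 0000001011011
Gen 2 (rule 169): 1111100110110
Gen 3 (rule 73): 1000100110110
Gen 4 (rule 169): 0010000101100
Gen 5 (rule 73): 1000110001101
Gen 6 (rule 169): 0010100101010
Gen 7 (rule 73): 1000000000000
Gen 8 (rule 169): 0011111111111
Gen 9 (rule 73): 1010000000001

Answer: 2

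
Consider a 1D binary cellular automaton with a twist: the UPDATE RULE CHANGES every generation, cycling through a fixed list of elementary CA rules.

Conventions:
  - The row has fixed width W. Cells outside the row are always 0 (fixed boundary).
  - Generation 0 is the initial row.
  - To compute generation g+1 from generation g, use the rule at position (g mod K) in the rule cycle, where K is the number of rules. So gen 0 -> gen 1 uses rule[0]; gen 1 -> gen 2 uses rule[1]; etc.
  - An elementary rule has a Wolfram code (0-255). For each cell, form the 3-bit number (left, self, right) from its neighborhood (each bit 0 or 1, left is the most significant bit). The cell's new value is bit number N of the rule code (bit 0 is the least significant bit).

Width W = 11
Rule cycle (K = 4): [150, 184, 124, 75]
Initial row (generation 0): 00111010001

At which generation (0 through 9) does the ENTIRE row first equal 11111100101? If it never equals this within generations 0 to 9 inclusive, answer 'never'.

Answer: never

Derivation:
Gen 0: 00111010001
Gen 1 (rule 150): 01010011011
Gen 2 (rule 184): 00101010110
Gen 3 (rule 124): 00111111111
Gen 4 (rule 75): 11100000001
Gen 5 (rule 150): 01010000011
Gen 6 (rule 184): 00101000010
Gen 7 (rule 124): 00111100011
Gen 8 (rule 75): 11100101111
Gen 9 (rule 150): 01011100110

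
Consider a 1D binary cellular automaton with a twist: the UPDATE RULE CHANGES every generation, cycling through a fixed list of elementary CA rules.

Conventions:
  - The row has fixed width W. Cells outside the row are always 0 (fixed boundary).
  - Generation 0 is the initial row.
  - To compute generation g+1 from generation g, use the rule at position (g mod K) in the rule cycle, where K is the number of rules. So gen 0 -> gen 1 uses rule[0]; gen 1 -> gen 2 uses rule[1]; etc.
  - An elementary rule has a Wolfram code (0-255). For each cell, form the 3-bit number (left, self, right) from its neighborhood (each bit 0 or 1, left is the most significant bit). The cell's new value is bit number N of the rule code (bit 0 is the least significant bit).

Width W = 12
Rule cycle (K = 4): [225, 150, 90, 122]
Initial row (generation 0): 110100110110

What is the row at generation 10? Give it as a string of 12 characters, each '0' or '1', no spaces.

Answer: 011010011101

Derivation:
Gen 0: 110100110110
Gen 1 (rule 225): 011000011010
Gen 2 (rule 150): 100100100011
Gen 3 (rule 90): 011011010111
Gen 4 (rule 122): 111111101101
Gen 5 (rule 225): 011111110110
Gen 6 (rule 150): 101111100001
Gen 7 (rule 90): 001000110010
Gen 8 (rule 122): 010101111101
Gen 9 (rule 225): 001010111110
Gen 10 (rule 150): 011010011101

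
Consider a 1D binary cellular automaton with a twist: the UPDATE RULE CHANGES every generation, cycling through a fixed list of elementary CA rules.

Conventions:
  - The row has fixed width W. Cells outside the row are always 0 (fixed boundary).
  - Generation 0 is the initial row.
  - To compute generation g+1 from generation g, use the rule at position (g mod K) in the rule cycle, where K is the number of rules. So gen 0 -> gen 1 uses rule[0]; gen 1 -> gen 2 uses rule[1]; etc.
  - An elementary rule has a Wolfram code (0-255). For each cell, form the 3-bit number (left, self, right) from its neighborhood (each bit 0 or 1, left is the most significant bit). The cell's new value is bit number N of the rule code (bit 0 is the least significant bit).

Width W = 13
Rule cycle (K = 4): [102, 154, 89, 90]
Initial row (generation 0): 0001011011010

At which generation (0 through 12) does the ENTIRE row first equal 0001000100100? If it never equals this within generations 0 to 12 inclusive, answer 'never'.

Gen 0: 0001011011010
Gen 1 (rule 102): 0011101101110
Gen 2 (rule 154): 0111001001101
Gen 3 (rule 89): 0101100101100
Gen 4 (rule 90): 1001111001110
Gen 5 (rule 102): 1010001010010
Gen 6 (rule 154): 0001010001101
Gen 7 (rule 89): 1100001101100
Gen 8 (rule 90): 1110011101110
Gen 9 (rule 102): 0010100110010
Gen 10 (rule 154): 0100011101101
Gen 11 (rule 89): 0011010101100
Gen 12 (rule 90): 0111000001110

Answer: never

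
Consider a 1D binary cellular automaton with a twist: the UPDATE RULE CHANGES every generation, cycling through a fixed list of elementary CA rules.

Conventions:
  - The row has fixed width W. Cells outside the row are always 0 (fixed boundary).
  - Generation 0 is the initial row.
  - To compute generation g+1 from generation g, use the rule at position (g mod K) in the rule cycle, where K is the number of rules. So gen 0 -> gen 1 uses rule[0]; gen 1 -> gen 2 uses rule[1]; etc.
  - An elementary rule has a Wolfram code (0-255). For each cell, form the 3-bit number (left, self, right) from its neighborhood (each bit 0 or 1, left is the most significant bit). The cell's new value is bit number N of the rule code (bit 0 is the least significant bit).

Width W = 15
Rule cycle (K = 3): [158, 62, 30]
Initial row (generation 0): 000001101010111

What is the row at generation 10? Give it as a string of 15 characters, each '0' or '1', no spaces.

Answer: 100101001110000

Derivation:
Gen 0: 000001101010111
Gen 1 (rule 158): 000011001010110
Gen 2 (rule 62): 000110111111101
Gen 3 (rule 30): 001100100000001
Gen 4 (rule 158): 011011110000011
Gen 5 (rule 62): 110110001000110
Gen 6 (rule 30): 100101011101101
Gen 7 (rule 158): 111101011001001
Gen 8 (rule 62): 100011110111111
Gen 9 (rule 30): 110110000100000
Gen 10 (rule 158): 100101001110000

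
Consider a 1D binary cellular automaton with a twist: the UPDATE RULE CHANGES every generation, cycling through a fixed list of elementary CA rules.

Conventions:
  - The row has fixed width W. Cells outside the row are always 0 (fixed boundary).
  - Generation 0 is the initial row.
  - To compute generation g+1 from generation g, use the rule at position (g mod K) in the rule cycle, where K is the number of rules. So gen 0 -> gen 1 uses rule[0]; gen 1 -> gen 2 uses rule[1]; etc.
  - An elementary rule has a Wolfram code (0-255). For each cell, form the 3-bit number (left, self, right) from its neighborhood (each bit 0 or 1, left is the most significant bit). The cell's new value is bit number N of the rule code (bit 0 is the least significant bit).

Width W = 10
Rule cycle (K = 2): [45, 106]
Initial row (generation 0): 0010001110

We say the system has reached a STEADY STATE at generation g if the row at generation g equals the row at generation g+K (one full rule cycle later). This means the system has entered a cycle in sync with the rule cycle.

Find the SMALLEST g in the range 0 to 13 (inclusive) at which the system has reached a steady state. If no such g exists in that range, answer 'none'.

Answer: none

Derivation:
Gen 0: 0010001110
Gen 1 (rule 45): 1010101000
Gen 2 (rule 106): 0101010000
Gen 3 (rule 45): 0111110111
Gen 4 (rule 106): 1100011101
Gen 5 (rule 45): 1001010011
Gen 6 (rule 106): 0010100111
Gen 7 (rule 45): 1011100100
Gen 8 (rule 106): 0110101000
Gen 9 (rule 45): 0101111011
Gen 10 (rule 106): 1011001111
Gen 11 (rule 45): 1110001000
Gen 12 (rule 106): 1010010000
Gen 13 (rule 45): 1110010111
Gen 14 (rule 106): 1010101101
Gen 15 (rule 45): 1111111011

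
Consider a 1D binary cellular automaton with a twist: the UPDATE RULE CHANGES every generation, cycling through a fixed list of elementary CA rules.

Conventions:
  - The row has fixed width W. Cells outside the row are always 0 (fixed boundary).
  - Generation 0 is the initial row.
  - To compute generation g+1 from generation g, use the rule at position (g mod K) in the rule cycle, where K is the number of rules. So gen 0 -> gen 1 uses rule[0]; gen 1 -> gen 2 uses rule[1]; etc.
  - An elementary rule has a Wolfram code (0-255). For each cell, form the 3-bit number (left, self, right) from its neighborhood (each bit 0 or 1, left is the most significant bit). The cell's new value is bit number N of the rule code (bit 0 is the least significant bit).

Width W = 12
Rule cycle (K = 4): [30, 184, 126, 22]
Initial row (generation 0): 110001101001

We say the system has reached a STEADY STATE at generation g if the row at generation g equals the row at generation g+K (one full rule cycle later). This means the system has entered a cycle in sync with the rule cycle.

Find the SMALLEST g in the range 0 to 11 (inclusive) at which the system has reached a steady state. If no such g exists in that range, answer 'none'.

Answer: 4

Derivation:
Gen 0: 110001101001
Gen 1 (rule 30): 101011001111
Gen 2 (rule 184): 010110101110
Gen 3 (rule 126): 111111111011
Gen 4 (rule 22): 000000000000
Gen 5 (rule 30): 000000000000
Gen 6 (rule 184): 000000000000
Gen 7 (rule 126): 000000000000
Gen 8 (rule 22): 000000000000
Gen 9 (rule 30): 000000000000
Gen 10 (rule 184): 000000000000
Gen 11 (rule 126): 000000000000
Gen 12 (rule 22): 000000000000
Gen 13 (rule 30): 000000000000
Gen 14 (rule 184): 000000000000
Gen 15 (rule 126): 000000000000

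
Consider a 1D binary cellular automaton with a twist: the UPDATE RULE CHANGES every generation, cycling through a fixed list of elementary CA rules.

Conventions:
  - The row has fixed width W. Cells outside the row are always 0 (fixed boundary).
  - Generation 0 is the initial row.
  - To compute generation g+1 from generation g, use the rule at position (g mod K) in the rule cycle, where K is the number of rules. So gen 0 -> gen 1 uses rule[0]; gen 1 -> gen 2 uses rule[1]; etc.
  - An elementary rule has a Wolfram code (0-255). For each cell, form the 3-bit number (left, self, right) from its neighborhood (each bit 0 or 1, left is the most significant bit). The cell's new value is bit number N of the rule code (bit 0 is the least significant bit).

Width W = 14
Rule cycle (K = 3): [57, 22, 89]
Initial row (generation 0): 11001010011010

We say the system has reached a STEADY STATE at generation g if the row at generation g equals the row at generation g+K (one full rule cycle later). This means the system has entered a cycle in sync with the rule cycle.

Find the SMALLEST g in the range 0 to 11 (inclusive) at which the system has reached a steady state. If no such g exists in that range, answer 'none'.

Answer: none

Derivation:
Gen 0: 11001010011010
Gen 1 (rule 57): 10100101010101
Gen 2 (rule 22): 10111101010101
Gen 3 (rule 89): 00100100000000
Gen 4 (rule 57): 10010011111111
Gen 5 (rule 22): 11111100000000
Gen 6 (rule 89): 10000111111111
Gen 7 (rule 57): 01110100000000
Gen 8 (rule 22): 10000110000000
Gen 9 (rule 89): 01110111111111
Gen 10 (rule 57): 01001100000000
Gen 11 (rule 22): 11110010000000
Gen 12 (rule 89): 10011001111111
Gen 13 (rule 57): 01010101000000
Gen 14 (rule 22): 11010101100000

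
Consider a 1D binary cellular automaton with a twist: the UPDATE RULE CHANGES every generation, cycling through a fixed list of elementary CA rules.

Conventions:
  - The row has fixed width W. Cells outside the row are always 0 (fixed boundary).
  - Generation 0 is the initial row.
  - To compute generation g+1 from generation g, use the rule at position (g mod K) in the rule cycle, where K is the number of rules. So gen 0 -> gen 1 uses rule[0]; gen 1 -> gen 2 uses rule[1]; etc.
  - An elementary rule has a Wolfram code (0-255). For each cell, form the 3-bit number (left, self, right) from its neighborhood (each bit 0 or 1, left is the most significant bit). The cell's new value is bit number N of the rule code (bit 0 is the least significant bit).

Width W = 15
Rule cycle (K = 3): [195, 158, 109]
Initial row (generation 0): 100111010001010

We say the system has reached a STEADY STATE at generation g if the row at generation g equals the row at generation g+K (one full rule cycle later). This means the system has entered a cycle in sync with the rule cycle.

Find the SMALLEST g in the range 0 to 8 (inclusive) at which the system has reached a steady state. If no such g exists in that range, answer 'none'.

Answer: none

Derivation:
Gen 0: 100111010001010
Gen 1 (rule 195): 001011000110000
Gen 2 (rule 158): 011010101101000
Gen 3 (rule 109): 011111111111011
Gen 4 (rule 195): 101111111111001
Gen 5 (rule 158): 101111111110111
Gen 6 (rule 109): 111000000011101
Gen 7 (rule 195): 011011111101100
Gen 8 (rule 158): 110011111001010
Gen 9 (rule 109): 110010001001110
Gen 10 (rule 195): 010100110010110
Gen 11 (rule 158): 110111101110101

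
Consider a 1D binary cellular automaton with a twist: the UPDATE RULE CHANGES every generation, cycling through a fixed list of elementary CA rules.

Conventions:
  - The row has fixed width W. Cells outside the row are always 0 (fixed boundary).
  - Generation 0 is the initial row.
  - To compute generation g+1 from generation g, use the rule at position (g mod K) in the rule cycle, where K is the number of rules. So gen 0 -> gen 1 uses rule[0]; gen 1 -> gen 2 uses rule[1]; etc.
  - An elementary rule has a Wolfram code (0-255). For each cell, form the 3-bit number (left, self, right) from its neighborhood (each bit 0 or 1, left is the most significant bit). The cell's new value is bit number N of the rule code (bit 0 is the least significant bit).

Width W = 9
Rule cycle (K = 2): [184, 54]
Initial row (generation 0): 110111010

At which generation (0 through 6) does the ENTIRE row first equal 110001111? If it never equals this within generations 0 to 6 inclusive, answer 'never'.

Gen 0: 110111010
Gen 1 (rule 184): 101110101
Gen 2 (rule 54): 110001111
Gen 3 (rule 184): 101001110
Gen 4 (rule 54): 111110001
Gen 5 (rule 184): 111101000
Gen 6 (rule 54): 000011100

Answer: 2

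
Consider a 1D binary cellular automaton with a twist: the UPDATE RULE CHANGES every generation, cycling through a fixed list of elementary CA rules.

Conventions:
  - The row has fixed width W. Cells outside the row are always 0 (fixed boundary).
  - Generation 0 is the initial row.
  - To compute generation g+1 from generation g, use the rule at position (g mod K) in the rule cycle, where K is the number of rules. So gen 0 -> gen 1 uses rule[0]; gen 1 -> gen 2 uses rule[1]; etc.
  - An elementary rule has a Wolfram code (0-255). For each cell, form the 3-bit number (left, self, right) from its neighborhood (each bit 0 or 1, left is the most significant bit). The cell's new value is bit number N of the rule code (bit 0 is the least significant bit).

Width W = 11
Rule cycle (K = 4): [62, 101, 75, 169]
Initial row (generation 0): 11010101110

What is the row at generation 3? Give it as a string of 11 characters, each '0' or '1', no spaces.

Answer: 11011110010

Derivation:
Gen 0: 11010101110
Gen 1 (rule 62): 10111111001
Gen 2 (rule 101): 11000001001
Gen 3 (rule 75): 11011110010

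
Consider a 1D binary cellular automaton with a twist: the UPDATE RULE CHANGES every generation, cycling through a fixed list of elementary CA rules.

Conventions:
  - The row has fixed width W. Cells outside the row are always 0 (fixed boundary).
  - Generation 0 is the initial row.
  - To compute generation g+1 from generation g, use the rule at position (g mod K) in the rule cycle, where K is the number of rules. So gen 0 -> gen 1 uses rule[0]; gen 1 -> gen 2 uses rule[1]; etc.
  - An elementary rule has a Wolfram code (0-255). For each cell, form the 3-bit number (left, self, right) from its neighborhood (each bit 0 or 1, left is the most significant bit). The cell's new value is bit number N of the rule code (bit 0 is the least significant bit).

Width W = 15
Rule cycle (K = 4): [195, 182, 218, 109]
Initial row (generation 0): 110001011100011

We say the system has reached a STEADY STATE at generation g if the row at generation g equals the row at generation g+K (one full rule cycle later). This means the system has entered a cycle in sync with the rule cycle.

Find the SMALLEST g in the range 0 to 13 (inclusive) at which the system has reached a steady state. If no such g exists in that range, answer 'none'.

Answer: none

Derivation:
Gen 0: 110001011100011
Gen 1 (rule 195): 010110001101101
Gen 2 (rule 182): 111001010010011
Gen 3 (rule 218): 111110001101111
Gen 4 (rule 109): 100010101111001
Gen 5 (rule 195): 001100000111010
Gen 6 (rule 182): 010010001010111
Gen 7 (rule 218): 101101010000111
Gen 8 (rule 109): 111111110110101
Gen 9 (rule 195): 011111110010000
Gen 10 (rule 182): 101111101111000
Gen 11 (rule 218): 001111101111100
Gen 12 (rule 109): 101000111000101
Gen 13 (rule 195): 000011011011000
Gen 14 (rule 182): 000100100100100
Gen 15 (rule 218): 001011011011010
Gen 16 (rule 109): 101111111111110
Gen 17 (rule 195): 000111111111110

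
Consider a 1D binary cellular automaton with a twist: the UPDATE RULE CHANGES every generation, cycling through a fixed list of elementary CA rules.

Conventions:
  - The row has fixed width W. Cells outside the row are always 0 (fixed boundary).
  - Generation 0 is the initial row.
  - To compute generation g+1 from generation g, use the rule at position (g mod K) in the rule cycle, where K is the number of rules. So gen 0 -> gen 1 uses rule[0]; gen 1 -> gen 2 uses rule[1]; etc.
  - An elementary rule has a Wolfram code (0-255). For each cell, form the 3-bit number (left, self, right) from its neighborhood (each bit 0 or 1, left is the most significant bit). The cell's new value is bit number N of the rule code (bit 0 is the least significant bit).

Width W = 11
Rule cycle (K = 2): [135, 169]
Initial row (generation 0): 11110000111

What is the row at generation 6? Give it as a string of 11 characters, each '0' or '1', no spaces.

Answer: 00110101100

Derivation:
Gen 0: 11110000111
Gen 1 (rule 135): 01100111010
Gen 2 (rule 169): 01000110100
Gen 3 (rule 135): 11011000101
Gen 4 (rule 169): 10110010010
Gen 5 (rule 135): 10000110110
Gen 6 (rule 169): 00110101100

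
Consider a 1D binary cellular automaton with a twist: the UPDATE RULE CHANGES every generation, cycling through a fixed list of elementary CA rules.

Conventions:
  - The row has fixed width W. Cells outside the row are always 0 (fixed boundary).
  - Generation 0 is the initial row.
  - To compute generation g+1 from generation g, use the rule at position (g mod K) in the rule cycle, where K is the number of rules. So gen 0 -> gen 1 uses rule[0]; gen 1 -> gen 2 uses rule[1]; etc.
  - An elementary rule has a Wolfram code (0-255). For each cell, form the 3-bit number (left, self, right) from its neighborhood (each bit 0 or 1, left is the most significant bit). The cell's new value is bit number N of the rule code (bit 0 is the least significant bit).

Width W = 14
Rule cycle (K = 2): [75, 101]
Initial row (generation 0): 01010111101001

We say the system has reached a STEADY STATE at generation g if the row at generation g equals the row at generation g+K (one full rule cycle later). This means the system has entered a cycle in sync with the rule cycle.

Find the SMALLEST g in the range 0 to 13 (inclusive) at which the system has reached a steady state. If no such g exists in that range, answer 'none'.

Answer: none

Derivation:
Gen 0: 01010111101001
Gen 1 (rule 75): 10000100100010
Gen 2 (rule 101): 10110100101010
Gen 3 (rule 75): 00110001000000
Gen 4 (rule 101): 10010101011111
Gen 5 (rule 75): 00100000010001
Gen 6 (rule 101): 10101111010101
Gen 7 (rule 75): 00001001000000
Gen 8 (rule 101): 11101001011111
Gen 9 (rule 75): 10100010010001
Gen 10 (rule 101): 11101010010101
Gen 11 (rule 75): 10100000100000
Gen 12 (rule 101): 11101110101111
Gen 13 (rule 75): 10101010001001
Gen 14 (rule 101): 11111110101001
Gen 15 (rule 75): 10000010000010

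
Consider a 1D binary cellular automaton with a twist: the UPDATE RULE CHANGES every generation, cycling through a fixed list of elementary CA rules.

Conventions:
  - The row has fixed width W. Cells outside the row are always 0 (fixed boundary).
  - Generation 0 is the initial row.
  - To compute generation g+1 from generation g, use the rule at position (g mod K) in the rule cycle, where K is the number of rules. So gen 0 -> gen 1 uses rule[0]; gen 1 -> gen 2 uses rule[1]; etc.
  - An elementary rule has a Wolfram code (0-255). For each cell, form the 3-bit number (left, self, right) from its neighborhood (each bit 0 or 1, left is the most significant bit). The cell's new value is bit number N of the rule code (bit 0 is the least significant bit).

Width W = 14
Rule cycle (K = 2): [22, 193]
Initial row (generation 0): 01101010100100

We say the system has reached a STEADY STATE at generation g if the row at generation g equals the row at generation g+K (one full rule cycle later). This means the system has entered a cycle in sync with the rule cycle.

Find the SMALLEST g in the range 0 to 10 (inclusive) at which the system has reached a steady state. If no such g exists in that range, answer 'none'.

Gen 0: 01101010100100
Gen 1 (rule 22): 10001010111110
Gen 2 (rule 193): 00100000011110
Gen 3 (rule 22): 01110000100001
Gen 4 (rule 193): 00110110001100
Gen 5 (rule 22): 01000001010010
Gen 6 (rule 193): 00011100000000
Gen 7 (rule 22): 00100010000000
Gen 8 (rule 193): 10001000111111
Gen 9 (rule 22): 11011101000000
Gen 10 (rule 193): 01001100011111
Gen 11 (rule 22): 11110010100000
Gen 12 (rule 193): 01110000001111

Answer: none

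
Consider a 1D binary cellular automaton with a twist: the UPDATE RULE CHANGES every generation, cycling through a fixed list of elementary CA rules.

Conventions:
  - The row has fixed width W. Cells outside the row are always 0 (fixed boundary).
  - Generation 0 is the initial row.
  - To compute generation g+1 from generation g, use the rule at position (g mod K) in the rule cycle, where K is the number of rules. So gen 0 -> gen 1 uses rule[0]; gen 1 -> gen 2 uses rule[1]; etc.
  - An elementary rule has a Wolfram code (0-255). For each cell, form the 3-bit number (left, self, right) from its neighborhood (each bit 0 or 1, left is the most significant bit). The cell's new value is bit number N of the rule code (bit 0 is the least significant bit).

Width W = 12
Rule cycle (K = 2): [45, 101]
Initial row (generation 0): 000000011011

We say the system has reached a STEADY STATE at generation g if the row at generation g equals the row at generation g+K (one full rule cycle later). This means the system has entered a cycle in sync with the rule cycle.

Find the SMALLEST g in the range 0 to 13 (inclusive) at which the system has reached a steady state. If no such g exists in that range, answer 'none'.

Answer: none

Derivation:
Gen 0: 000000011011
Gen 1 (rule 45): 111111010110
Gen 2 (rule 101): 000001111010
Gen 3 (rule 45): 111101000110
Gen 4 (rule 101): 000111010010
Gen 5 (rule 45): 110100110010
Gen 6 (rule 101): 011100010010
Gen 7 (rule 45): 010001010010
Gen 8 (rule 101): 010101110010
Gen 9 (rule 45): 011111000010
Gen 10 (rule 101): 000001011010
Gen 11 (rule 45): 111101110110
Gen 12 (rule 101): 000110011010
Gen 13 (rule 45): 110100010110
Gen 14 (rule 101): 011101011010
Gen 15 (rule 45): 010011110110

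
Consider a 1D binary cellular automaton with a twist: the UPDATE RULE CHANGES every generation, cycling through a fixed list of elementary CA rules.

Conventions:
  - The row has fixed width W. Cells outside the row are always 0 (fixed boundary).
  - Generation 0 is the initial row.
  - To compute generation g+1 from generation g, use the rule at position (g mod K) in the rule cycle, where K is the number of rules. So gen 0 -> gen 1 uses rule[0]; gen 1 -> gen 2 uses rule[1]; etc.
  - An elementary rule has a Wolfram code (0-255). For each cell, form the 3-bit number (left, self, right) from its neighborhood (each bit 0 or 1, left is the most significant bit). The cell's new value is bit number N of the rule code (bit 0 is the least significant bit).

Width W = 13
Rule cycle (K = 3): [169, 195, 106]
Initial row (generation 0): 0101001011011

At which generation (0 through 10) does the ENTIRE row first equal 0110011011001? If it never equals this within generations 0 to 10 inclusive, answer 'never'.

Gen 0: 0101001011011
Gen 1 (rule 169): 0010000110110
Gen 2 (rule 195): 1100111010010
Gen 3 (rule 106): 1101101100100
Gen 4 (rule 169): 1011011000001
Gen 5 (rule 195): 0001001011110
Gen 6 (rule 106): 0010010110010
Gen 7 (rule 169): 1000001100000
Gen 8 (rule 195): 0011110101111
Gen 9 (rule 106): 0110011011001
Gen 10 (rule 169): 0100010110000

Answer: 9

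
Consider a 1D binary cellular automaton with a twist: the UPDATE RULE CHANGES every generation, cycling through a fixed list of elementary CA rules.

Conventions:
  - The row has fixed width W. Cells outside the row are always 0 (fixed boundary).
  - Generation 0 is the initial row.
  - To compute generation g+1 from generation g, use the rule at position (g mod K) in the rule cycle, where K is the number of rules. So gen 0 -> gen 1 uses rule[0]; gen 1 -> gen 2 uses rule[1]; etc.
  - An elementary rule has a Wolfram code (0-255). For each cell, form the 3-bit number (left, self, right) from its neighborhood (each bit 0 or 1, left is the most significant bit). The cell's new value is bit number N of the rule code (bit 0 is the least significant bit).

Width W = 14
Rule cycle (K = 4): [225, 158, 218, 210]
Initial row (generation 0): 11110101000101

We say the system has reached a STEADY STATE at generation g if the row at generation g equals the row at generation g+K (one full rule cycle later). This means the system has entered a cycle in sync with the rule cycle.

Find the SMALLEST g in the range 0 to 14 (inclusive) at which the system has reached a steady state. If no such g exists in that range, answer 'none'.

Gen 0: 11110101000101
Gen 1 (rule 225): 01111010010010
Gen 2 (rule 158): 11110011111111
Gen 3 (rule 218): 11111111111111
Gen 4 (rule 210): 01111111111111
Gen 5 (rule 225): 00111111111111
Gen 6 (rule 158): 01111111111110
Gen 7 (rule 218): 11111111111111
Gen 8 (rule 210): 01111111111111
Gen 9 (rule 225): 00111111111111
Gen 10 (rule 158): 01111111111110
Gen 11 (rule 218): 11111111111111
Gen 12 (rule 210): 01111111111111
Gen 13 (rule 225): 00111111111111
Gen 14 (rule 158): 01111111111110
Gen 15 (rule 218): 11111111111111
Gen 16 (rule 210): 01111111111111
Gen 17 (rule 225): 00111111111111
Gen 18 (rule 158): 01111111111110

Answer: 3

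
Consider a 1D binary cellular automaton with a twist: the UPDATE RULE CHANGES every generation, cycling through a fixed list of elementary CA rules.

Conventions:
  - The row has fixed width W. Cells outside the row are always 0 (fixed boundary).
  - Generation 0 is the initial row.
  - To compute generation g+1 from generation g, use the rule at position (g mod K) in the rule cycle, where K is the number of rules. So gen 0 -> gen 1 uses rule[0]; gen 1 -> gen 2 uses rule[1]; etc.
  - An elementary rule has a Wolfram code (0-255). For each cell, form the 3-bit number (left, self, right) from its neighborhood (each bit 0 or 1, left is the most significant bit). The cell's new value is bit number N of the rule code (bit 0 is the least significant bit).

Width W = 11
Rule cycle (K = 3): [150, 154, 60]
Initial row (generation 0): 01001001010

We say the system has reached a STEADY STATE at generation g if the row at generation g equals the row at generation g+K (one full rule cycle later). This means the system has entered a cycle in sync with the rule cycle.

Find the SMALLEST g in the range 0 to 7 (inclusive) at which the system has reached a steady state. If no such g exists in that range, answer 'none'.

Answer: none

Derivation:
Gen 0: 01001001010
Gen 1 (rule 150): 11111111011
Gen 2 (rule 154): 11111110010
Gen 3 (rule 60): 10000001011
Gen 4 (rule 150): 11000011000
Gen 5 (rule 154): 10100110100
Gen 6 (rule 60): 11110101110
Gen 7 (rule 150): 01100100101
Gen 8 (rule 154): 11011011000
Gen 9 (rule 60): 10110110100
Gen 10 (rule 150): 10000000110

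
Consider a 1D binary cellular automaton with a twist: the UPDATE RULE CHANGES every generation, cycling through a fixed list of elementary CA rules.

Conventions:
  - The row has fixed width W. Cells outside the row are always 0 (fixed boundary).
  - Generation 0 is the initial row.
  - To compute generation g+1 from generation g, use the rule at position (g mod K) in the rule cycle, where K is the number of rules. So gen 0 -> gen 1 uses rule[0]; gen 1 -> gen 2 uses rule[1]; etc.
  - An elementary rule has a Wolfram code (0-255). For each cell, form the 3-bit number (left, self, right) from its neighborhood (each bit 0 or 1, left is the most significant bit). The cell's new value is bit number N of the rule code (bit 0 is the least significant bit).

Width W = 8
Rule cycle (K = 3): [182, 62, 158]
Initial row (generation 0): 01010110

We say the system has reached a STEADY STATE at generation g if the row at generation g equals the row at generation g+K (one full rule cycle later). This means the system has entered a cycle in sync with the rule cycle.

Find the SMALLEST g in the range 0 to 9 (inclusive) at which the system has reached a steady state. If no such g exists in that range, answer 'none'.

Gen 0: 01010110
Gen 1 (rule 182): 11111001
Gen 2 (rule 62): 10000111
Gen 3 (rule 158): 11001110
Gen 4 (rule 182): 00110101
Gen 5 (rule 62): 01101111
Gen 6 (rule 158): 11001110
Gen 7 (rule 182): 00110101
Gen 8 (rule 62): 01101111
Gen 9 (rule 158): 11001110
Gen 10 (rule 182): 00110101
Gen 11 (rule 62): 01101111
Gen 12 (rule 158): 11001110

Answer: 3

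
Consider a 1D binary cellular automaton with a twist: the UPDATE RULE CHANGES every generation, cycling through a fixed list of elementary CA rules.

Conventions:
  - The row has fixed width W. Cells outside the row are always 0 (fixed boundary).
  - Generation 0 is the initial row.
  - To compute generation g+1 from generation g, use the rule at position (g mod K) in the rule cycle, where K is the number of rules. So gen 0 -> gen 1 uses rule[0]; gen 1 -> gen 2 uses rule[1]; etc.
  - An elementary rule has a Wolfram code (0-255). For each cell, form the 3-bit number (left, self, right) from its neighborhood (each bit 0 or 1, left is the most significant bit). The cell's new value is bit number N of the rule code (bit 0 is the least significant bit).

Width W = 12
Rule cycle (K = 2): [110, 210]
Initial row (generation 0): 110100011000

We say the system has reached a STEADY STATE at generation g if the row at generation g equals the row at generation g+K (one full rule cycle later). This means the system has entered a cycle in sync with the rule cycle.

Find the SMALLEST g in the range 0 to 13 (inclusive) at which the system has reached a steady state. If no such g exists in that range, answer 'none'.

Answer: none

Derivation:
Gen 0: 110100011000
Gen 1 (rule 110): 111100111000
Gen 2 (rule 210): 011111011100
Gen 3 (rule 110): 110001110100
Gen 4 (rule 210): 011010110010
Gen 5 (rule 110): 111111110110
Gen 6 (rule 210): 011111110011
Gen 7 (rule 110): 110000010111
Gen 8 (rule 210): 011000100011
Gen 9 (rule 110): 111001100111
Gen 10 (rule 210): 011110111011
Gen 11 (rule 110): 110011101111
Gen 12 (rule 210): 011101100111
Gen 13 (rule 110): 110111101101
Gen 14 (rule 210): 010011100100
Gen 15 (rule 110): 110110101100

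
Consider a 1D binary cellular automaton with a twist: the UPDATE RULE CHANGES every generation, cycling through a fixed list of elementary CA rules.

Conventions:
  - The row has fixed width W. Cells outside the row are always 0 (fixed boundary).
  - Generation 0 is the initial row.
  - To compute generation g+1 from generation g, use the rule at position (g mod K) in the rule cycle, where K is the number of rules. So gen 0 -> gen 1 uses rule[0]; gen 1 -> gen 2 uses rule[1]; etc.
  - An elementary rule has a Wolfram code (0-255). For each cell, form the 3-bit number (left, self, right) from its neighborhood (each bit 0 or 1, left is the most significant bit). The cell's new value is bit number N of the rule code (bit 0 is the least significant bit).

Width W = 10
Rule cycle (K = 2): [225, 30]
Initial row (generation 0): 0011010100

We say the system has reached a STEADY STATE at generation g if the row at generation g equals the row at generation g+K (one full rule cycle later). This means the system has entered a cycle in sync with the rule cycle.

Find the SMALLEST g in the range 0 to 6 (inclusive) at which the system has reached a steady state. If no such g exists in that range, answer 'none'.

Answer: none

Derivation:
Gen 0: 0011010100
Gen 1 (rule 225): 1001101001
Gen 2 (rule 30): 1111001111
Gen 3 (rule 225): 0111000111
Gen 4 (rule 30): 1100101100
Gen 5 (rule 225): 0100010101
Gen 6 (rule 30): 1110110101
Gen 7 (rule 225): 0111011010
Gen 8 (rule 30): 1100010011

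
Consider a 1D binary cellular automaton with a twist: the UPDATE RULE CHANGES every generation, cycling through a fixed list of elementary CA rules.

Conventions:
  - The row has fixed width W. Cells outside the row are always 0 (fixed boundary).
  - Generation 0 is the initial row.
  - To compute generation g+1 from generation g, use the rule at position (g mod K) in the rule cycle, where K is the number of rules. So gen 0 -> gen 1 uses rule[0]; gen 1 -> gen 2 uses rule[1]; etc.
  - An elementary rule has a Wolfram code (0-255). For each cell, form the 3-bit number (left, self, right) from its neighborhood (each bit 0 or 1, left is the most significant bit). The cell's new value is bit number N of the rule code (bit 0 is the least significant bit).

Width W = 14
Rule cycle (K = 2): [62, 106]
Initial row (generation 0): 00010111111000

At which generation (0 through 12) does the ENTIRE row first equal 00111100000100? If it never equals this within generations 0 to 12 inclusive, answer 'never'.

Answer: 1

Derivation:
Gen 0: 00010111111000
Gen 1 (rule 62): 00111100000100
Gen 2 (rule 106): 01100100001000
Gen 3 (rule 62): 11011110011100
Gen 4 (rule 106): 11110010110100
Gen 5 (rule 62): 10001111101110
Gen 6 (rule 106): 00011000111010
Gen 7 (rule 62): 00110101100111
Gen 8 (rule 106): 01111011101101
Gen 9 (rule 62): 11000110011011
Gen 10 (rule 106): 11001110111111
Gen 11 (rule 62): 10111001100000
Gen 12 (rule 106): 01101011100000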